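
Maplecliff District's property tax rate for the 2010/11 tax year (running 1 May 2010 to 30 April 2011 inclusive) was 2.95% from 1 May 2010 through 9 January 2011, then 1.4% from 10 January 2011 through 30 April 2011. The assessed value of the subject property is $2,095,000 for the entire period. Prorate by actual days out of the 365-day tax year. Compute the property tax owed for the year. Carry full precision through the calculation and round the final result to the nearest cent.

$51,927.30

1 May 2010 – 9 January 2011: 254 days at 2.95% → $2,095,000 × 2.95% × 254/365 = $43,007.7671
10 January – 30 April 2011: 111 days at 1.4% → $2,095,000 × 1.4% × 111/365 = $8,919.5342
Total = $51,927.3014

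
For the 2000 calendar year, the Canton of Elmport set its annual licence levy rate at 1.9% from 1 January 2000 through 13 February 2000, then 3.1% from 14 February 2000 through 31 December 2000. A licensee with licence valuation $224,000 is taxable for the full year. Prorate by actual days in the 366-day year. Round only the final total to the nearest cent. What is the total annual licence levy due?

$6,620.85

1 January – 13 February 2000: 44 days at 1.9% → $224,000 × 1.9% × 44/366 = $511.6503
14 February – 31 December 2000: 322 days at 3.1% → $224,000 × 3.1% × 322/366 = $6,109.2022
Total = $6,620.8525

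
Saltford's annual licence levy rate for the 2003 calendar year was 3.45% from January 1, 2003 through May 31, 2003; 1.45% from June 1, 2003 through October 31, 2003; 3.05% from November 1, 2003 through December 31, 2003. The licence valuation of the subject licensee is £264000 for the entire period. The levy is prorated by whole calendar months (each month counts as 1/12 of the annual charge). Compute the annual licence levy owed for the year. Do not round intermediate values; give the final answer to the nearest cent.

January 1 – May 31, 2003: 5 months at 3.45% → £264000 × 3.45% × 5/12 = £3795.0000
June 1 – October 31, 2003: 5 months at 1.45% → £264000 × 1.45% × 5/12 = £1595.0000
November 1 – December 31, 2003: 2 months at 3.05% → £264000 × 3.05% × 2/12 = £1342.0000
Total = £6732.0000

£6732.00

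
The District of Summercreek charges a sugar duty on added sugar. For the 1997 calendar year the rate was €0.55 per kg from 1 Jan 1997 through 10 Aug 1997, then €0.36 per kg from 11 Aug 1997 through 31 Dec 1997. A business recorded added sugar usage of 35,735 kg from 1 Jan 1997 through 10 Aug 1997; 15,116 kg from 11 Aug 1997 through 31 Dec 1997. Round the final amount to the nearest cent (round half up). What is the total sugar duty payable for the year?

1 Jan – 10 Aug 1997: 35,735 kg at €0.55/kg → €19,654.25
11 Aug – 31 Dec 1997: 15,116 kg at €0.36/kg → €5,441.76

€25,096.01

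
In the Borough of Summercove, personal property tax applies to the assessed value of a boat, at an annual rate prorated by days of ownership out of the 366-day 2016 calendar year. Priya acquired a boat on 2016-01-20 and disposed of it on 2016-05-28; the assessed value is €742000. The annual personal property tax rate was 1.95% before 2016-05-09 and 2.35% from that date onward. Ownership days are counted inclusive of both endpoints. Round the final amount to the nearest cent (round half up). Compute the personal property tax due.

2016-01-20 to 2016-05-08: 110 days at 1.95% → €742000 × 1.95% × 110/366 = €4348.6066
2016-05-09 to 2016-05-28: 20 days at 2.35% → €742000 × 2.35% × 20/366 = €952.8415
Total = €5301.4481

€5301.45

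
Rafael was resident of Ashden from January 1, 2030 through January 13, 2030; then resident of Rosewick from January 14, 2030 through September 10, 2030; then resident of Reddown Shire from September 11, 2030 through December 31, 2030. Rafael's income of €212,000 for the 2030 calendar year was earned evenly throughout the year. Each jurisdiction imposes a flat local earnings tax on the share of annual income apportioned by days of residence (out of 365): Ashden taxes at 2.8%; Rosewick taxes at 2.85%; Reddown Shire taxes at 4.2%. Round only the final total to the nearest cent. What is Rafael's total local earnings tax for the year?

€6,916.43

Ashden, January 1 – January 13, 2030: 13 days → €212,000 × 2.8% × 13/365 = €211.4192
Rosewick, January 14 – September 10, 2030: 240 days → €212,000 × 2.85% × 240/365 = €3,972.8219
Reddown Shire, September 11 – December 31, 2030: 112 days → €212,000 × 4.2% × 112/365 = €2,732.1863
Total = €6,916.4274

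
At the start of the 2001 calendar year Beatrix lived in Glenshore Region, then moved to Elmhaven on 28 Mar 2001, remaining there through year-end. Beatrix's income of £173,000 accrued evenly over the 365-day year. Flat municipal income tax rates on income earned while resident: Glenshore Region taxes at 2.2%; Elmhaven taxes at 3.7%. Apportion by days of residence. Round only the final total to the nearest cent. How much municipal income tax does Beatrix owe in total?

£5,789.58

Glenshore Region, 1 Jan – 27 Mar 2001: 86 days → £173,000 × 2.2% × 86/365 = £896.7562
Elmhaven, 28 Mar – 31 Dec 2001: 279 days → £173,000 × 3.7% × 279/365 = £4,892.8192
Total = £5,789.5753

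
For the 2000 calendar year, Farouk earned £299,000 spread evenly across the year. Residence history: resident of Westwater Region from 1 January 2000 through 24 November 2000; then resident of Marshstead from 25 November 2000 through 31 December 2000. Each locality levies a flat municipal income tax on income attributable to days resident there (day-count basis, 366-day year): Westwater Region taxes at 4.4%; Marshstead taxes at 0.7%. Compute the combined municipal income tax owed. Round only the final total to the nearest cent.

Westwater Region, 1 January – 24 November 2000: 329 days → £299,000 × 4.4% × 329/366 = £11,826.0219
Marshstead, 25 November – 31 December 2000: 37 days → £299,000 × 0.7% × 37/366 = £211.5874
Total = £12,037.6093

£12,037.61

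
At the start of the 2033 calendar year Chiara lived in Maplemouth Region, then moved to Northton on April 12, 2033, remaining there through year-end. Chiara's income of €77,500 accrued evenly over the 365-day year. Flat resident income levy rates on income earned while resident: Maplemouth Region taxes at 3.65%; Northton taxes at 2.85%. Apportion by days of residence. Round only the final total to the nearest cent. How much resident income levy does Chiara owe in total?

€2,380.31

Maplemouth Region, January 1 – April 11, 2033: 101 days → €77,500 × 3.65% × 101/365 = €782.7500
Northton, April 12 – December 31, 2033: 264 days → €77,500 × 2.85% × 264/365 = €1,597.5616
Total = €2,380.3116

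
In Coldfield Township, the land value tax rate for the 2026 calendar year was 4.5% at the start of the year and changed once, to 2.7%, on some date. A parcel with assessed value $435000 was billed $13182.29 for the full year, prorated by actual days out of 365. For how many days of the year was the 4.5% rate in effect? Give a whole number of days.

Let d = days at the first rate; then 365 − d days at the second rate.
$435000 × [4.5%·d + 2.7%·(365−d)] / 365 = $13182.29
Solving gives d = 67, so the new rate took effect on March 9, 2026.

67 days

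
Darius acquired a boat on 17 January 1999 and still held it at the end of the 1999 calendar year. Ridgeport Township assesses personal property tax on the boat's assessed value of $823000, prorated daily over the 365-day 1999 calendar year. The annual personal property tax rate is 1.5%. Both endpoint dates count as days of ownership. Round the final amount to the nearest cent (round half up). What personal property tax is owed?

$11803.85

Days held (17 January – 31 December 1999): 349 out of 365
Tax = $823000 × 1.5% × 349/365 = $11803.8493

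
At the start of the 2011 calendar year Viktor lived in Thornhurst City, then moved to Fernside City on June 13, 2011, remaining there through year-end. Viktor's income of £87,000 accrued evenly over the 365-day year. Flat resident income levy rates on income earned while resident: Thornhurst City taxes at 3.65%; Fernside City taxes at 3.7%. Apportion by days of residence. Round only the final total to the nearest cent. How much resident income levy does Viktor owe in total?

£3,199.57

Thornhurst City, January 1 – June 12, 2011: 163 days → £87,000 × 3.65% × 163/365 = £1,418.1000
Fernside City, June 13 – December 31, 2011: 202 days → £87,000 × 3.7% × 202/365 = £1,781.4740
Total = £3,199.5740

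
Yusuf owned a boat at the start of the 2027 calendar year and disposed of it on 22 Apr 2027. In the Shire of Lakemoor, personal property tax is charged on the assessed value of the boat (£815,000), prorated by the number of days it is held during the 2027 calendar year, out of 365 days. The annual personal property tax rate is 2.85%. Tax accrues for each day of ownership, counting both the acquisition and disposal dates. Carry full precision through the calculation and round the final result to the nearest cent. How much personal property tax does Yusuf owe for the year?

Days held (1 Jan – 22 Apr 2027): 112 out of 365
Tax = £815,000 × 2.85% × 112/365 = £7,127.3425

£7,127.34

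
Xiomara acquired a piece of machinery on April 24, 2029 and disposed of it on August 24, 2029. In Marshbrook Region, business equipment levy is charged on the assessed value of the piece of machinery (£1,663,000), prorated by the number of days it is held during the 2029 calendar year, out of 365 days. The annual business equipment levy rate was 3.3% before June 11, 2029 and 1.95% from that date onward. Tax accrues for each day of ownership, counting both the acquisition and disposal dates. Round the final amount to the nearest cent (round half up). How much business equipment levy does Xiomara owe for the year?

£13,880.35

April 24 – June 10, 2029: 48 days at 3.3% → £1,663,000 × 3.3% × 48/365 = £7,216.9644
June 11 – August 24, 2029: 75 days at 1.95% → £1,663,000 × 1.95% × 75/365 = £6,663.3904
Total = £13,880.3548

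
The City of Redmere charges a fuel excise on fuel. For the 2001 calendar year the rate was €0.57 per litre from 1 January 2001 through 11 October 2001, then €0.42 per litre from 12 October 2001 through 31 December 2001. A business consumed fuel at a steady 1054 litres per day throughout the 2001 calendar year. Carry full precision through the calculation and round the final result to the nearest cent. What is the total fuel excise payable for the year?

1 January – 11 October 2001: 284 days × 1054 litres/day = 299,336 litres at €0.57/litre → €170,621.52
12 October – 31 December 2001: 81 days × 1054 litres/day = 85,374 litres at €0.42/litre → €35,857.08

€206,478.60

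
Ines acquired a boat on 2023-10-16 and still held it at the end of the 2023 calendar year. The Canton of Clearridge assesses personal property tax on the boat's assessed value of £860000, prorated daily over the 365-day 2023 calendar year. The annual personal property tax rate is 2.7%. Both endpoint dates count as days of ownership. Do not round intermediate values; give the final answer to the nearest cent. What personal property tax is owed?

£4898.47

Days held (2023-10-16 to 2023-12-31): 77 out of 365
Tax = £860000 × 2.7% × 77/365 = £4898.4658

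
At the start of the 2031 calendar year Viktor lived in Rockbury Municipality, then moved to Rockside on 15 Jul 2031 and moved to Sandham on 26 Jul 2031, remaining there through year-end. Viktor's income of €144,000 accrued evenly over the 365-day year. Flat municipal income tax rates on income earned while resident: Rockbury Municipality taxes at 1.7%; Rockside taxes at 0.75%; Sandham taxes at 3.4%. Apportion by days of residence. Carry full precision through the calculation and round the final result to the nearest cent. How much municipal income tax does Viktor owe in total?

Rockbury Municipality, 1 Jan – 14 Jul 2031: 195 days → €144,000 × 1.7% × 195/365 = €1,307.8356
Rockside, 15 Jul – 25 Jul 2031: 11 days → €144,000 × 0.75% × 11/365 = €32.5479
Sandham, 26 Jul – 31 Dec 2031: 159 days → €144,000 × 3.4% × 159/365 = €2,132.7781
Total = €3,473.1616

€3,473.16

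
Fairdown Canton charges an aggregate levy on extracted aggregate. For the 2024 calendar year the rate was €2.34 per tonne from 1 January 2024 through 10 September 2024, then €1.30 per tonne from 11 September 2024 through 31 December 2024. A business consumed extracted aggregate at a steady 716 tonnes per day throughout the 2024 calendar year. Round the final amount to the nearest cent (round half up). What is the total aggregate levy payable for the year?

1 January – 10 September 2024: 254 days × 716 tonnes/day = 181,864 tonnes at €2.34/tonne → €425561.76
11 September – 31 December 2024: 112 days × 716 tonnes/day = 80,192 tonnes at €1.30/tonne → €104249.60

€529811.36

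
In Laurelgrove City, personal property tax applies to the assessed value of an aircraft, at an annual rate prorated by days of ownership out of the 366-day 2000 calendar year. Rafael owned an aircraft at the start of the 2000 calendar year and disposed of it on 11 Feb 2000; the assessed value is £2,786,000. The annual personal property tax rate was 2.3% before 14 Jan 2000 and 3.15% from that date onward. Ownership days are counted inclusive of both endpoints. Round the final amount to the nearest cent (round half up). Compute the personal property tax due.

1 Jan – 13 Jan 2000: 13 days at 2.3% → £2,786,000 × 2.3% × 13/366 = £2,275.9945
14 Jan – 11 Feb 2000: 29 days at 3.15% → £2,786,000 × 3.15% × 29/366 = £6,953.5820
Total = £9,229.5765

£9,229.58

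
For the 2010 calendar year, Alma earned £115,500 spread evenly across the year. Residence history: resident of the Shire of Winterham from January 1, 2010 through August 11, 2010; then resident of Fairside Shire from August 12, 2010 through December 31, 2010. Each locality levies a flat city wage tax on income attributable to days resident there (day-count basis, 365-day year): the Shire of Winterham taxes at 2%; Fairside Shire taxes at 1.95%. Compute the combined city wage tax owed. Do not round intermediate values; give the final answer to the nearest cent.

£2,287.53

The Shire of Winterham, January 1 – August 11, 2010: 223 days → £115,500 × 2% × 223/365 = £1,411.3151
Fairside Shire, August 12 – December 31, 2010: 142 days → £115,500 × 1.95% × 142/365 = £876.2178
Total = £2,287.5329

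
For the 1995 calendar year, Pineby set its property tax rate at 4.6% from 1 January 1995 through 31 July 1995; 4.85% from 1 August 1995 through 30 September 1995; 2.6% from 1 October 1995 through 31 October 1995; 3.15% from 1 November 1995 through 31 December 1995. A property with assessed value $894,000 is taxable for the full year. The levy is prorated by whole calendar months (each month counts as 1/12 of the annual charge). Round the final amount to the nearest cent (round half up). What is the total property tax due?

$37,846.00

1 January – 31 July 1995: 7 months at 4.6% → $894,000 × 4.6% × 7/12 = $23,989.0000
1 August – 30 September 1995: 2 months at 4.85% → $894,000 × 4.85% × 2/12 = $7,226.5000
1 October – 31 October 1995: 1 month at 2.6% → $894,000 × 2.6% × 1/12 = $1,937.0000
1 November – 31 December 1995: 2 months at 3.15% → $894,000 × 3.15% × 2/12 = $4,693.5000
Total = $37,846.0000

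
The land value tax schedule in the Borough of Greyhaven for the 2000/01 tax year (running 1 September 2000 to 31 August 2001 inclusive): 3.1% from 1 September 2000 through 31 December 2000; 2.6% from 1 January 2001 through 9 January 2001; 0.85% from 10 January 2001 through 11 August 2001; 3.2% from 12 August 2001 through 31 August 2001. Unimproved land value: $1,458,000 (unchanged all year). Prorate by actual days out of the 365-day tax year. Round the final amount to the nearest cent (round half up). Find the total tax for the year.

$25,864.52

1 September – 31 December 2000: 122 days at 3.1% → $1,458,000 × 3.1% × 122/365 = $15,107.2767
1 January – 9 January 2001: 9 days at 2.6% → $1,458,000 × 2.6% × 9/365 = $934.7178
10 January – 11 August 2001: 214 days at 0.85% → $1,458,000 × 0.85% × 214/365 = $7,266.0329
12 August – 31 August 2001: 20 days at 3.2% → $1,458,000 × 3.2% × 20/365 = $2,556.4932
Total = $25,864.5205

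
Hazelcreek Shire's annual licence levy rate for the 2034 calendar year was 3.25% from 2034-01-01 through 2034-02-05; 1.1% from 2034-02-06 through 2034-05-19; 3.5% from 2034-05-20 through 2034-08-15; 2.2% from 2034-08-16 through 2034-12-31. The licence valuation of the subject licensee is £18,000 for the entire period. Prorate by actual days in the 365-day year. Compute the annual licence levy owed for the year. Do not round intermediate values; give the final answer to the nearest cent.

£415.18

2034-01-01 to 2034-02-05: 36 days at 3.25% → £18,000 × 3.25% × 36/365 = £57.6986
2034-02-06 to 2034-05-19: 103 days at 1.1% → £18,000 × 1.1% × 103/365 = £55.8740
2034-05-20 to 2034-08-15: 88 days at 3.5% → £18,000 × 3.5% × 88/365 = £151.8904
2034-08-16 to 2034-12-31: 138 days at 2.2% → £18,000 × 2.2% × 138/365 = £149.7205
Total = £415.1836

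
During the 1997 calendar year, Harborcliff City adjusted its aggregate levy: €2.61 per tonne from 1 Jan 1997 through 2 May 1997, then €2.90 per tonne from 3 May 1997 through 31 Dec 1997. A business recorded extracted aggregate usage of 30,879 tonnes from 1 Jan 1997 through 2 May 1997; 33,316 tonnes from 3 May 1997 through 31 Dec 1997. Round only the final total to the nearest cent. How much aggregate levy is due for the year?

€177,210.59

1 Jan – 2 May 1997: 30,879 tonnes at €2.61/tonne → €80,594.19
3 May – 31 Dec 1997: 33,316 tonnes at €2.90/tonne → €96,616.40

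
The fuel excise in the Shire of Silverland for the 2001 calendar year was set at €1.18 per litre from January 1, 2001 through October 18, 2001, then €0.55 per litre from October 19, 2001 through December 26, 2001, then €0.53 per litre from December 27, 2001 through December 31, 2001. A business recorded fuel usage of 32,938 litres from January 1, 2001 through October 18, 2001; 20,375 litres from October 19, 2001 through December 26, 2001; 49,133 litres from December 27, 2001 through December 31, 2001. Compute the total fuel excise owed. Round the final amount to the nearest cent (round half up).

January 1 – October 18, 2001: 32,938 litres at €1.18/litre → €38,866.84
October 19 – December 26, 2001: 20,375 litres at €0.55/litre → €11,206.25
December 27 – December 31, 2001: 49,133 litres at €0.53/litre → €26,040.49

€76,113.58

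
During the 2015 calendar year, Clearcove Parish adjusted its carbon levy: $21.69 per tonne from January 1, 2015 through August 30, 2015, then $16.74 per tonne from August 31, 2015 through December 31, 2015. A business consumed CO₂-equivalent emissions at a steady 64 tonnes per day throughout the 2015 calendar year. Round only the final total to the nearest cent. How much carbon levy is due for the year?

January 1 – August 30, 2015: 242 days × 64 tonnes/day = 15,488 tonnes at $21.69/tonne → $335,934.72
August 31 – December 31, 2015: 123 days × 64 tonnes/day = 7,872 tonnes at $16.74/tonne → $131,777.28

$467,712.00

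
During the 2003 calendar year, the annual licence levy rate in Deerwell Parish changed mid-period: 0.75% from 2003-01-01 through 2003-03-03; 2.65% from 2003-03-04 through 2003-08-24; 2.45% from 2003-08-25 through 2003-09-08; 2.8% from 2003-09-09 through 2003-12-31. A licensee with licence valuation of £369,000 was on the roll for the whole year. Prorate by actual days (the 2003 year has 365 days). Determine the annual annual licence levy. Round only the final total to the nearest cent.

2003-01-01 to 2003-03-03: 62 days at 0.75% → £369,000 × 0.75% × 62/365 = £470.0959
2003-03-04 to 2003-08-24: 174 days at 2.65% → £369,000 × 2.65% × 174/365 = £4,661.5315
2003-08-25 to 2003-09-08: 15 days at 2.45% → £369,000 × 2.45% × 15/365 = £371.5274
2003-09-09 to 2003-12-31: 114 days at 2.8% → £369,000 × 2.8% × 114/365 = £3,226.9808
Total = £8,730.1356

£8,730.14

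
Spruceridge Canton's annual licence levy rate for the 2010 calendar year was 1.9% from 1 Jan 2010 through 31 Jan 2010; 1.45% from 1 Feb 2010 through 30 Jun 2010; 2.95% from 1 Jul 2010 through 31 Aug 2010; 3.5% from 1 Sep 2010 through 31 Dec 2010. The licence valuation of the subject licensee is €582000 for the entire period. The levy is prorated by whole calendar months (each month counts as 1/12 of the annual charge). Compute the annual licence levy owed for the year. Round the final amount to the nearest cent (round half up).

€14089.25

1 Jan – 31 Jan 2010: 1 month at 1.9% → €582000 × 1.9% × 1/12 = €921.5000
1 Feb – 30 Jun 2010: 5 months at 1.45% → €582000 × 1.45% × 5/12 = €3516.2500
1 Jul – 31 Aug 2010: 2 months at 2.95% → €582000 × 2.95% × 2/12 = €2861.5000
1 Sep – 31 Dec 2010: 4 months at 3.5% → €582000 × 3.5% × 4/12 = €6790.0000
Total = €14089.2500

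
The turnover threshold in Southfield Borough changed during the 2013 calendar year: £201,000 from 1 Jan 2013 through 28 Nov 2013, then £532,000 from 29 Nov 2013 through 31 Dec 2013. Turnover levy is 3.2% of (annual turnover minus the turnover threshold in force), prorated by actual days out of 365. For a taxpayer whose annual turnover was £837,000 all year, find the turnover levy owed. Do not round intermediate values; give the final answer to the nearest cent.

£19,394.37

1 Jan – 28 Nov 2013: 332 days, exemption £201,000 → (£837,000 − £201,000) × 3.2% × 332/365 = £18,511.9562
29 Nov – 31 Dec 2013: 33 days, exemption £532,000 → (£837,000 − £532,000) × 3.2% × 33/365 = £882.4110
Total = £19,394.3671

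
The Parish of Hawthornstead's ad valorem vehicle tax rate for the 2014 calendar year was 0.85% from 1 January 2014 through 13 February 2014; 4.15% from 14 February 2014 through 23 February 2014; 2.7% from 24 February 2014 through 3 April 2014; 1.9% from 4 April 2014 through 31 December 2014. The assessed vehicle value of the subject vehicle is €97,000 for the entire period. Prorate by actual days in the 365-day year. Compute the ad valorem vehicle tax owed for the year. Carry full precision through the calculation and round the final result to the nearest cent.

€1,862.93

1 January – 13 February 2014: 44 days at 0.85% → €97,000 × 0.85% × 44/365 = €99.3918
14 February – 23 February 2014: 10 days at 4.15% → €97,000 × 4.15% × 10/365 = €110.2877
24 February – 3 April 2014: 39 days at 2.7% → €97,000 × 2.7% × 39/365 = €279.8384
4 April – 31 December 2014: 272 days at 1.9% → €97,000 × 1.9% × 272/365 = €1,373.4137
Total = €1,862.9315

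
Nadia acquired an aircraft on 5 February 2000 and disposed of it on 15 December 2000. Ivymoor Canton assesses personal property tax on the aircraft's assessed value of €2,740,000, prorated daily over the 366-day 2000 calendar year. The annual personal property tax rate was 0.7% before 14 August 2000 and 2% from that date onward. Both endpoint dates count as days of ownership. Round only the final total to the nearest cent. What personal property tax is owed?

5 February – 13 August 2000: 191 days at 0.7% → €2,740,000 × 0.7% × 191/366 = €10,009.2350
14 August – 15 December 2000: 124 days at 2% → €2,740,000 × 2% × 124/366 = €18,566.1202
Total = €28,575.3552

€28,575.36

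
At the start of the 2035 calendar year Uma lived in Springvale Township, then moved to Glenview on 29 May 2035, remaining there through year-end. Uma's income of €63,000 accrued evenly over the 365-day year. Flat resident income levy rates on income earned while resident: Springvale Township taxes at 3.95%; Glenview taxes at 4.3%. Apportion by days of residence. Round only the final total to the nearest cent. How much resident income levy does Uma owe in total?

€2,619.59

Springvale Township, 1 January – 28 May 2035: 148 days → €63,000 × 3.95% × 148/365 = €1,009.0356
Glenview, 29 May – 31 December 2035: 217 days → €63,000 × 4.3% × 217/365 = €1,610.5562
Total = €2,619.5918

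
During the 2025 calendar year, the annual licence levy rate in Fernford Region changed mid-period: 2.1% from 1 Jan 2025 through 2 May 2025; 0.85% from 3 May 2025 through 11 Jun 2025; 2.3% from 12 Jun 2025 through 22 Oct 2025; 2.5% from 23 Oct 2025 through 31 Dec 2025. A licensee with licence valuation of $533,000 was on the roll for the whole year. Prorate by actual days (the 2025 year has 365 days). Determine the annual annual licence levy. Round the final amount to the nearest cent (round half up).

1 Jan – 2 May 2025: 122 days at 2.1% → $533,000 × 2.1% × 122/365 = $3,741.2219
3 May – 11 Jun 2025: 40 days at 0.85% → $533,000 × 0.85% × 40/365 = $496.4932
12 Jun – 22 Oct 2025: 133 days at 2.3% → $533,000 × 2.3% × 133/365 = $4,466.9781
23 Oct – 31 Dec 2025: 70 days at 2.5% → $533,000 × 2.5% × 70/365 = $2,555.4795
Total = $11,260.1726

$11,260.17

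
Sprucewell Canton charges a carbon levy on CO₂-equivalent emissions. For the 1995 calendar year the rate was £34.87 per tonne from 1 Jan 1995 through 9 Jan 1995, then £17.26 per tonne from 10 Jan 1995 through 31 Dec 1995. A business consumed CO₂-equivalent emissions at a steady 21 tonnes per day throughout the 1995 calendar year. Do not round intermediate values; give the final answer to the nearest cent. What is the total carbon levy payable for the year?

£135,626.19

1 Jan – 9 Jan 1995: 9 days × 21 tonnes/day = 189 tonnes at £34.87/tonne → £6,590.43
10 Jan – 31 Dec 1995: 356 days × 21 tonnes/day = 7,476 tonnes at £17.26/tonne → £129,035.76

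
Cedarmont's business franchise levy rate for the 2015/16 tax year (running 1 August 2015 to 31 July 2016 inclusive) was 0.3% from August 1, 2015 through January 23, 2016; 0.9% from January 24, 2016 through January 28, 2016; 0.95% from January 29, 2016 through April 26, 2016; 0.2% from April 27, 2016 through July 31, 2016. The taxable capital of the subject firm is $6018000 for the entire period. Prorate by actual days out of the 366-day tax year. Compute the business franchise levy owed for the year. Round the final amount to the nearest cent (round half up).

August 1, 2015 – January 23, 2016: 176 days at 0.3% → $6018000 × 0.3% × 176/366 = $8681.7049
January 24 – January 28, 2016: 5 days at 0.9% → $6018000 × 0.9% × 5/366 = $739.9180
January 29 – April 26, 2016: 89 days at 0.95% → $6018000 × 0.95% × 89/366 = $13902.2377
April 27 – July 31, 2016: 96 days at 0.2% → $6018000 × 0.2% × 96/366 = $3156.9836
Total = $26480.8443

$26480.84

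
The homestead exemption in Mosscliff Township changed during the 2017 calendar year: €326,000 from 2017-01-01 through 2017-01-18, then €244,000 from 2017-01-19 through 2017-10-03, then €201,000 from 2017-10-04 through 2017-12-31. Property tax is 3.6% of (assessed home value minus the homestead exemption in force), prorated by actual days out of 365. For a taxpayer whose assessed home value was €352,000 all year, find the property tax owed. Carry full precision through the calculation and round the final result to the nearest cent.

2017-01-01 to 2017-01-18: 18 days, exemption €326,000 → (€352,000 − €326,000) × 3.6% × 18/365 = €46.1589
2017-01-19 to 2017-10-03: 258 days, exemption €244,000 → (€352,000 − €244,000) × 3.6% × 258/365 = €2,748.2301
2017-10-04 to 2017-12-31: 89 days, exemption €201,000 → (€352,000 − €201,000) × 3.6% × 89/365 = €1,325.4904
Total = €4,119.8795

€4,119.88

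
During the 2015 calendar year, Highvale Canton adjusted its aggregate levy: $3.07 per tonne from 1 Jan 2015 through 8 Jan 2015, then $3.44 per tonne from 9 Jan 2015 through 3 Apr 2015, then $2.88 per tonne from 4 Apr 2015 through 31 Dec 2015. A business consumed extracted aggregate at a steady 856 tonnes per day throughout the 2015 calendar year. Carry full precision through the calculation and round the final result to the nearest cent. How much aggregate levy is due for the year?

1 Jan – 8 Jan 2015: 8 days × 856 tonnes/day = 6,848 tonnes at $3.07/tonne → $21023.36
9 Jan – 3 Apr 2015: 85 days × 856 tonnes/day = 72,760 tonnes at $3.44/tonne → $250294.40
4 Apr – 31 Dec 2015: 272 days × 856 tonnes/day = 232,832 tonnes at $2.88/tonne → $670556.16

$941873.92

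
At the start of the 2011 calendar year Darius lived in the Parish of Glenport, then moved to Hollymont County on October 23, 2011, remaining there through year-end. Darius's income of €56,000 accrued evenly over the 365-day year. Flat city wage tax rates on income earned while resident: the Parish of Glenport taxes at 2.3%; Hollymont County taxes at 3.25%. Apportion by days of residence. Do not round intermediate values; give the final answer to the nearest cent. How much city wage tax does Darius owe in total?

The Parish of Glenport, January 1 – October 22, 2011: 295 days → €56,000 × 2.3% × 295/365 = €1,040.9863
Hollymont County, October 23 – December 31, 2011: 70 days → €56,000 × 3.25% × 70/365 = €349.0411
Total = €1,390.0274

€1,390.03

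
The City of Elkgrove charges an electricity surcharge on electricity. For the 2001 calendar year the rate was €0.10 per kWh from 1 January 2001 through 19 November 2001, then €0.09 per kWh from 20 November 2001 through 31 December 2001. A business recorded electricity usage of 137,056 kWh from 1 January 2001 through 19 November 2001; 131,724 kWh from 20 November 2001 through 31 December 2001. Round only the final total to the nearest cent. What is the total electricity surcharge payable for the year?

€25560.76

1 January – 19 November 2001: 137,056 kWh at €0.10/kWh → €13705.60
20 November – 31 December 2001: 131,724 kWh at €0.09/kWh → €11855.16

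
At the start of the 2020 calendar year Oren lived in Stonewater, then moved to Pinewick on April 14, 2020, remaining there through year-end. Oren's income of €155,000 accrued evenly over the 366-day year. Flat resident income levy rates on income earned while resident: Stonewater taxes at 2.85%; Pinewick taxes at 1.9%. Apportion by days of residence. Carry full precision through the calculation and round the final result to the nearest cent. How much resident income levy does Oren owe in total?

Stonewater, January 1 – April 13, 2020: 104 days → €155,000 × 2.85% × 104/366 = €1,255.2459
Pinewick, April 14 – December 31, 2020: 262 days → €155,000 × 1.9% × 262/366 = €2,108.1694
Total = €3,363.4153

€3,363.42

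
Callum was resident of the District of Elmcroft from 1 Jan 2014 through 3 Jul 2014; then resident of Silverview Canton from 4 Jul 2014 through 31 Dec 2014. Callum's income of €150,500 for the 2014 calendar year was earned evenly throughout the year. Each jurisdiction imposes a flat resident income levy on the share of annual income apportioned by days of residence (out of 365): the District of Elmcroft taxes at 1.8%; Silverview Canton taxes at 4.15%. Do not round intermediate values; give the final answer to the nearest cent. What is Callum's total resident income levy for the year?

The District of Elmcroft, 1 Jan – 3 Jul 2014: 184 days → €150,500 × 1.8% × 184/365 = €1,365.6329
Silverview Canton, 4 Jul – 31 Dec 2014: 181 days → €150,500 × 4.15% × 181/365 = €3,097.2075
Total = €4,462.8404

€4,462.84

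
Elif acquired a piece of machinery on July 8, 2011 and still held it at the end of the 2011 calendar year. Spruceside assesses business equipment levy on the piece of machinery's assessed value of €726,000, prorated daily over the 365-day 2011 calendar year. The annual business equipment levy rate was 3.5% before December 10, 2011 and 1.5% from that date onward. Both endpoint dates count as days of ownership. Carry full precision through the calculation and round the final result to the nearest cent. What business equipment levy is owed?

€11,446.93

July 8 – December 9, 2011: 155 days at 3.5% → €726,000 × 3.5% × 155/365 = €10,790.5479
December 10 – December 31, 2011: 22 days at 1.5% → €726,000 × 1.5% × 22/365 = €656.3836
Total = €11,446.9315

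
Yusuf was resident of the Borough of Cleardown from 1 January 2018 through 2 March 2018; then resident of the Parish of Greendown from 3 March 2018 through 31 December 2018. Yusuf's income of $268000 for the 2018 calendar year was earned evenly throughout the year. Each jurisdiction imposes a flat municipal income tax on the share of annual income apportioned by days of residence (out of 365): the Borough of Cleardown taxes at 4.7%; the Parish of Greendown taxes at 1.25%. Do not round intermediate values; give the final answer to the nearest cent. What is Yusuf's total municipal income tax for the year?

The Borough of Cleardown, 1 January – 2 March 2018: 61 days → $268000 × 4.7% × 61/365 = $2105.0849
The Parish of Greendown, 3 March – 31 December 2018: 304 days → $268000 × 1.25% × 304/365 = $2790.1370
Total = $4895.2219

$4895.22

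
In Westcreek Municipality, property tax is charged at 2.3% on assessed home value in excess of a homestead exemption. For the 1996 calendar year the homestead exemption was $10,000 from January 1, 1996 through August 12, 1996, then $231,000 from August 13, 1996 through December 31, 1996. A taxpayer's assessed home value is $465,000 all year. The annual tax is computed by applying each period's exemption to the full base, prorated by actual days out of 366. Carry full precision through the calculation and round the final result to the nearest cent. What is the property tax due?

$8,506.80

January 1 – August 12, 1996: 225 days, exemption $10,000 → ($465,000 − $10,000) × 2.3% × 225/366 = $6,433.4016
August 13 – December 31, 1996: 141 days, exemption $231,000 → ($465,000 − $231,000) × 2.3% × 141/366 = $2,073.3934
Total = $8,506.7951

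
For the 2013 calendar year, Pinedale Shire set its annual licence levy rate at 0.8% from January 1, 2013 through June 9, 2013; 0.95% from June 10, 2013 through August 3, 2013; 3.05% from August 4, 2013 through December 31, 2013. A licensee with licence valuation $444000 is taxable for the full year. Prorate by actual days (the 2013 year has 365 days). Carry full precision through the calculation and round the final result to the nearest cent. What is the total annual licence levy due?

January 1 – June 9, 2013: 160 days at 0.8% → $444000 × 0.8% × 160/365 = $1557.0411
June 10 – August 3, 2013: 55 days at 0.95% → $444000 × 0.95% × 55/365 = $635.5890
August 4 – December 31, 2013: 150 days at 3.05% → $444000 × 3.05% × 150/365 = $5565.2055
Total = $7757.8356

$7757.84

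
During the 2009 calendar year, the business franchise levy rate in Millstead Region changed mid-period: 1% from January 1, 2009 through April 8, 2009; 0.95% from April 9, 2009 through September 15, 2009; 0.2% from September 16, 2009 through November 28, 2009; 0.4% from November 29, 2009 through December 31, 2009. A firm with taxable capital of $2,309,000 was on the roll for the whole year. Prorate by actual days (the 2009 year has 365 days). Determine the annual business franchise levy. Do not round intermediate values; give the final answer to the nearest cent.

January 1 – April 8, 2009: 98 days at 1% → $2,309,000 × 1% × 98/365 = $6,199.5068
April 9 – September 15, 2009: 160 days at 0.95% → $2,309,000 × 0.95% × 160/365 = $9,615.5616
September 16 – November 28, 2009: 74 days at 0.2% → $2,309,000 × 0.2% × 74/365 = $936.2521
November 29 – December 31, 2009: 33 days at 0.4% → $2,309,000 × 0.4% × 33/365 = $835.0356
Total = $17,586.3562

$17,586.36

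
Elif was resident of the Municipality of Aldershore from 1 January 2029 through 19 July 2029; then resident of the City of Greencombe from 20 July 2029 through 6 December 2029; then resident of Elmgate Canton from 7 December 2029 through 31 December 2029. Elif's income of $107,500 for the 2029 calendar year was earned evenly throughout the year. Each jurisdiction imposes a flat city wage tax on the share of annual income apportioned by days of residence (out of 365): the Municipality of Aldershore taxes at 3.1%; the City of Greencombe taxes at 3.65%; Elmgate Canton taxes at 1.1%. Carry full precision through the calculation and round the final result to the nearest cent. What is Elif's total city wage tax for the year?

$3,412.02

The Municipality of Aldershore, 1 January – 19 July 2029: 200 days → $107,500 × 3.1% × 200/365 = $1,826.0274
The City of Greencombe, 20 July – 6 December 2029: 140 days → $107,500 × 3.65% × 140/365 = $1,505.0000
Elmgate Canton, 7 December – 31 December 2029: 25 days → $107,500 × 1.1% × 25/365 = $80.9932
Total = $3,412.0205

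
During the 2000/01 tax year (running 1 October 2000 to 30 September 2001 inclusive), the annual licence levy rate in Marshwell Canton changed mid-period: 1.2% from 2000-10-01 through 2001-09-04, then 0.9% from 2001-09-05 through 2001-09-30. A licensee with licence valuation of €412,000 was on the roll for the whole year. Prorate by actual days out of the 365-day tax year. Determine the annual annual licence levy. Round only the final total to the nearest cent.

€4,855.96

2000-10-01 to 2001-09-04: 339 days at 1.2% → €412,000 × 1.2% × 339/365 = €4,591.8247
2001-09-05 to 2001-09-30: 26 days at 0.9% → €412,000 × 0.9% × 26/365 = €264.1315
Total = €4,855.9562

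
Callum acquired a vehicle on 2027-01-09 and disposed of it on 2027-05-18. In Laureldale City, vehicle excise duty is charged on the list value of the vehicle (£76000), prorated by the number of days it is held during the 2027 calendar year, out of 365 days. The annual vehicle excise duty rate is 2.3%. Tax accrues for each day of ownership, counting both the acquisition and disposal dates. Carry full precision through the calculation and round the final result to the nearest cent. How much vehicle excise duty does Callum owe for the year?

£622.58

Days held (2027-01-09 to 2027-05-18): 130 out of 365
Tax = £76000 × 2.3% × 130/365 = £622.5753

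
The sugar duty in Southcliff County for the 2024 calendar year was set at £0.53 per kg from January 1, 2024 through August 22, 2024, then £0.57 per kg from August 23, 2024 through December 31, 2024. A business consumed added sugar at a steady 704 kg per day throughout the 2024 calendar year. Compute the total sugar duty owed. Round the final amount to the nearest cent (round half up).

January 1 – August 22, 2024: 235 days × 704 kg/day = 165,440 kg at £0.53/kg → £87,683.20
August 23 – December 31, 2024: 131 days × 704 kg/day = 92,224 kg at £0.57/kg → £52,567.68

£140,250.88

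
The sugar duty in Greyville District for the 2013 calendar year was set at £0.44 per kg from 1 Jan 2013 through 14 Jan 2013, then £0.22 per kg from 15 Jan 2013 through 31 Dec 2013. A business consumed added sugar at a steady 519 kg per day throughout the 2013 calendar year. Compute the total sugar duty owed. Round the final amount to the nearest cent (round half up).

£43,274.22

1 Jan – 14 Jan 2013: 14 days × 519 kg/day = 7,266 kg at £0.44/kg → £3,197.04
15 Jan – 31 Dec 2013: 351 days × 519 kg/day = 182,169 kg at £0.22/kg → £40,077.18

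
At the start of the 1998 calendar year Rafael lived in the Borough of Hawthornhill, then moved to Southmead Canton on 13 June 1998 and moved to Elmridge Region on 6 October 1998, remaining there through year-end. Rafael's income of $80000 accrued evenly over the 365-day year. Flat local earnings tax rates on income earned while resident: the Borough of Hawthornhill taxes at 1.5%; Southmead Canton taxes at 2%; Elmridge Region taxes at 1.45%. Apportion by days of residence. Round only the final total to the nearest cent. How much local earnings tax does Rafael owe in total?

The Borough of Hawthornhill, 1 January – 12 June 1998: 163 days → $80000 × 1.5% × 163/365 = $535.8904
Southmead Canton, 13 June – 5 October 1998: 115 days → $80000 × 2% × 115/365 = $504.1096
Elmridge Region, 6 October – 31 December 1998: 87 days → $80000 × 1.45% × 87/365 = $276.4932
Total = $1316.4932

$1316.49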